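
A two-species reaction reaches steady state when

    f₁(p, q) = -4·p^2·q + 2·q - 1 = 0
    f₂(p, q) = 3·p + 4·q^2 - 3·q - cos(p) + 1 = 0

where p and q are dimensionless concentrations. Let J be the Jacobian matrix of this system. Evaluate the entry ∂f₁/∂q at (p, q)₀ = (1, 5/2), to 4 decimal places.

-2.0000

∂f₁/∂q = -4·p^2 + 2.
At (1, 5/2) this is -2.0000.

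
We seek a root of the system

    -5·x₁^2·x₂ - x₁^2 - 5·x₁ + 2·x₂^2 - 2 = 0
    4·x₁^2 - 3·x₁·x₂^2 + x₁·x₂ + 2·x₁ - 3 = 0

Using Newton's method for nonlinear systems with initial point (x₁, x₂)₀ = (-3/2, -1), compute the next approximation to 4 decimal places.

(-2.5286, 1.2286)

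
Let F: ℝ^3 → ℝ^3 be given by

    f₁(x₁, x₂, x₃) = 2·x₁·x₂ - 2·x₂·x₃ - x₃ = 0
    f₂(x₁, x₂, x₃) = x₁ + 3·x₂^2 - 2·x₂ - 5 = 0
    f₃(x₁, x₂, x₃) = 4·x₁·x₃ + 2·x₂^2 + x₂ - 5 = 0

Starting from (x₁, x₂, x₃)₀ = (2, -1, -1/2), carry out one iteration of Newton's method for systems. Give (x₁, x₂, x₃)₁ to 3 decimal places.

At (2, -1, -1/2): F = (-4.500, 2.000, -8.000).
Jacobian J = [[2·x₂, 2·x₁ - 2·x₃, -2·x₂ - 1], [1, 6·x₂ - 2, 0], [4·x₃, 4·x₂ + 1, 4·x₁]].
At the point, J = [[-2.000, 5.000, 1.000], [1.000, -8.000, 0.000], [-2.000, -3.000, 8.000]] (det J = 69.000).
Solving J·Δ = −F gives Δ = (-2.000, 0.000, 0.500).
Then the next iterate is (x₁, x₂, x₃)₁ = (0.000, -1.000, 0.000).

(0.000, -1.000, 0.000)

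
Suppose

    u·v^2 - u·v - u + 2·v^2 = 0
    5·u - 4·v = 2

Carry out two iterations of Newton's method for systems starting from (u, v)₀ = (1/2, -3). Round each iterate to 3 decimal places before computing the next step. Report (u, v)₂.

At (1/2, -3): F = (23.500, 12.500).
Jacobian J = [[v^2 - v - 1, 2·u·v - u + 4·v], [5, -4]].
At the point, J = [[11.000, -15.500], [5.000, -4.000]] (det J = 33.500).
Solving J·Δ = −F gives Δ = (-2.978, -0.597).
Then the next iterate is (u, v)₁ = (-2.478, -3.597).
Round to (-2.478, -3.597) and repeat: F = (-12.61993, -0.002), J = [[15.53541, 5.91673], [5.000, -4.000]].
Δ = (0.550, 0.688), so (u, v)₂ = (-1.928, -2.909).

(-1.928, -2.909)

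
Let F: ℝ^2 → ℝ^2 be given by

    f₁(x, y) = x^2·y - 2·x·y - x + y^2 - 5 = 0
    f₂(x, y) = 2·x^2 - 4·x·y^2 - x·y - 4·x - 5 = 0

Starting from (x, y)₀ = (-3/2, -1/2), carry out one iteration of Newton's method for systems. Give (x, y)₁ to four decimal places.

At (-3/2, -1/2): F = (-5.8750, 6.2500).
Jacobian J = [[2·x·y - 2·y - 1, x^2 - 2·x + 2·y], [4·x - 4·y^2 - y - 4, -8·x·y - x]].
At the point, J = [[1.5000, 4.2500], [-10.5000, -4.5000]] (det J = 37.8750).
Solving J·Δ = −F gives Δ = (0.0033, 1.3812).
Then the next iterate is (x, y)₁ = (-1.4967, 0.8812).

(-1.4967, 0.8812)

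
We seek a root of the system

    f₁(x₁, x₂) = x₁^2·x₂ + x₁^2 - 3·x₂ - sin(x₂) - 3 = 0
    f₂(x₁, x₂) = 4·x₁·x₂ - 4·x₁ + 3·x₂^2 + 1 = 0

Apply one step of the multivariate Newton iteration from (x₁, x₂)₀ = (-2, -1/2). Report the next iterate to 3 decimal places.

At (-2, -1/2): F = (0.97943, 13.750).
Jacobian J = [[2·x₁·x₂ + 2·x₁, x₁^2 - cos(x₂) - 3], [4·x₂ - 4, 4·x₁ + 6·x₂]].
At the point, J = [[-2.000, 0.12242], [-6.000, -11.000]] (det J = 22.73450).
Solving J·Δ = −F gives Δ = (0.548, 0.951).
Then the next iterate is (x₁, x₂)₁ = (-1.452, 0.451).

(-1.452, 0.451)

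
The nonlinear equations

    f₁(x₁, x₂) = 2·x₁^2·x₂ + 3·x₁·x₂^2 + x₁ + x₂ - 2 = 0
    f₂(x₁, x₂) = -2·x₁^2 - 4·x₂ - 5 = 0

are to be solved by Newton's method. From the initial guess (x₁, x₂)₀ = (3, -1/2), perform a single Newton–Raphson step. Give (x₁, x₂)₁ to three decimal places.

(1.285, -0.604)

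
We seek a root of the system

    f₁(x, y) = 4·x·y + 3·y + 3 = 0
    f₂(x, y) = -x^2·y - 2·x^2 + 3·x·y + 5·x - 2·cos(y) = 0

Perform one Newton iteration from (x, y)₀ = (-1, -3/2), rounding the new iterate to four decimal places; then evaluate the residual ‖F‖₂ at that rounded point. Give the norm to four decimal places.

0.2902

At (-1, -3/2): F = (4.5000, -1.141474).
Jacobian J = [[4·y, 4·x + 3], [-2·x·y - 4·x + 3·y + 5, -x^2 + 3·x + 2·sin(y)]].
At the point, J = [[-6.0000, -1.0000], [1.5000, -5.994990]] (det J = 37.469940).
Solving J·Δ = −F gives Δ = (0.7504, -0.0026).
Then the next iterate is (x, y)₁ = (-0.2496, -1.5026).
Re-evaluating at (-0.2496, -1.5026): F = (-0.007604, -0.290128), so ‖F‖₂ = 0.2902.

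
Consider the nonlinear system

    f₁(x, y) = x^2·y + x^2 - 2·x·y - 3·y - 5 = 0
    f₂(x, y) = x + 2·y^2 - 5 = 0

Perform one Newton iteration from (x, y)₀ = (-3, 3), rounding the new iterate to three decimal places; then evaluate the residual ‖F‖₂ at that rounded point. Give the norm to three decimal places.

10.101

At (-3, 3): F = (40.000, 10.000).
Jacobian J = [[2·x·y + 2·x - 2·y, x^2 - 2·x - 3], [1, 4·y]].
At the point, J = [[-30.000, 12.000], [1.000, 12.000]] (det J = -372.000).
Solving J·Δ = −F gives Δ = (0.968, -0.914).
Then the next iterate is (x, y)₁ = (-2.032, 2.086).
Re-evaluating at (-2.032, 2.086): F = (9.96167, 1.67079), so ‖F‖₂ = 10.101.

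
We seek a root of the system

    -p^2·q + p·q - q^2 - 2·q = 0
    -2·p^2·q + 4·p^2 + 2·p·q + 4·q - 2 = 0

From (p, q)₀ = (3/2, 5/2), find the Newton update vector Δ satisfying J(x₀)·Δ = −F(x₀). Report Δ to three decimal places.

(-23.292, 13.333)

At (3/2, 5/2): F = (-13.125, 13.250).
Jacobian J = [[-2·p·q + q, -p^2 + p - 2·q - 2], [-4·p·q + 8·p + 2·q, -2·p^2 + 2·p + 4]].
At the point, J = [[-5.000, -7.750], [2.000, 2.500]] (det J = 3.000).
Solving J·Δ = −F gives Δ = (-23.292, 13.333).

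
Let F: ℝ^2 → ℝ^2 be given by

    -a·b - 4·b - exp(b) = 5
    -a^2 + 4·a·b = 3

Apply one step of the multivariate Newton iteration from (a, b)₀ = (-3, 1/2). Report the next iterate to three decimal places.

(-4.402, -1.934)

At (-3, 1/2): F = (-7.14872, -18.000).
Jacobian J = [[-b, -a - exp(b) - 4], [-2·a + 4·b, 4·a]].
At the point, J = [[-0.500, -2.64872], [8.000, -12.000]] (det J = 27.18977).
Solving J·Δ = −F gives Δ = (-1.402, -2.434).
Then the next iterate is (a, b)₁ = (-4.402, -1.934).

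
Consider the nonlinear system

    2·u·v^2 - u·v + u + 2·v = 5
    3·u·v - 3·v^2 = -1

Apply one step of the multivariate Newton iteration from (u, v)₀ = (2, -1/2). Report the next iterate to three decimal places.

At (2, -1/2): F = (-2.000, -2.750).
Jacobian J = [[2·v^2 - v + 1, 4·u·v - u + 2], [3·v, 3·u - 6·v]].
At the point, J = [[2.000, -4.000], [-1.500, 9.000]] (det J = 12.000).
Solving J·Δ = −F gives Δ = (2.417, 0.708).
Then the next iterate is (u, v)₁ = (4.417, 0.208).

(4.417, 0.208)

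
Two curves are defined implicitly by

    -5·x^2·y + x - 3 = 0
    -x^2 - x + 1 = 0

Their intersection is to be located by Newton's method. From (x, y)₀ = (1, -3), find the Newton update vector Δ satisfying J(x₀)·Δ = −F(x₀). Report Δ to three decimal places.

At (1, -3): F = (13.000, -1.000).
Jacobian J = [[-10·x·y + 1, -5·x^2], [-2·x - 1, 0]].
At the point, J = [[31.000, -5.000], [-3.000, 0.000]] (det J = -15.000).
Solving J·Δ = −F gives Δ = (-0.333, 0.533).

(-0.333, 0.533)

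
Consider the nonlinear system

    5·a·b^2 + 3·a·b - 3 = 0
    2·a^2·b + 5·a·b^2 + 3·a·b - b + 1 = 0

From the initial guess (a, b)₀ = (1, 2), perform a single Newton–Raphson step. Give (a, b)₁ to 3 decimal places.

At (1, 2): F = (23.000, 29.000).
Jacobian J = [[5·b^2 + 3·b, 10·a·b + 3·a], [4·a·b + 5·b^2 + 3·b, 2·a^2 + 10·a·b + 3·a - 1]].
At the point, J = [[26.000, 23.000], [34.000, 24.000]] (det J = -158.000).
Solving J·Δ = −F gives Δ = (-0.728, -0.177).
Then the next iterate is (a, b)₁ = (0.272, 1.823).

(0.272, 1.823)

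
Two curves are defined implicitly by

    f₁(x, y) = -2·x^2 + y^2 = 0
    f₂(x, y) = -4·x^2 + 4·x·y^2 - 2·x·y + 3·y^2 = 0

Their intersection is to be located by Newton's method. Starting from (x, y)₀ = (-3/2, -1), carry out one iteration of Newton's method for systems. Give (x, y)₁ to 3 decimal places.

(-0.817, -0.700)

At (-3/2, -1): F = (-3.500, -15.000).
Jacobian J = [[-4·x, 2·y], [-8·x + 4·y^2 - 2·y, 8·x·y - 2·x + 6·y]].
At the point, J = [[6.000, -2.000], [18.000, 9.000]] (det J = 90.000).
Solving J·Δ = −F gives Δ = (0.683, 0.300).
Then the next iterate is (x, y)₁ = (-0.817, -0.700).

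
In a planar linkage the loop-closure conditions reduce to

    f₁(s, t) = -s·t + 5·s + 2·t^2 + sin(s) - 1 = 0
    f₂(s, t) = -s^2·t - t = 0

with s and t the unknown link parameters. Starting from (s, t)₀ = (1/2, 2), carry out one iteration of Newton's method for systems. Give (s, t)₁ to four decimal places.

At (1/2, 2): F = (8.979426, -2.5000).
Jacobian J = [[-t + cos(s) + 5, -s + 4·t], [-2·s·t, -s^2 - 1]].
At the point, J = [[3.877583, 7.5000], [-2.0000, -1.2500]] (det J = 10.153022).
Solving J·Δ = −F gives Δ = (-0.7412, -0.8140).
Then the next iterate is (s, t)₁ = (-0.2412, 1.1860).

(-0.2412, 1.1860)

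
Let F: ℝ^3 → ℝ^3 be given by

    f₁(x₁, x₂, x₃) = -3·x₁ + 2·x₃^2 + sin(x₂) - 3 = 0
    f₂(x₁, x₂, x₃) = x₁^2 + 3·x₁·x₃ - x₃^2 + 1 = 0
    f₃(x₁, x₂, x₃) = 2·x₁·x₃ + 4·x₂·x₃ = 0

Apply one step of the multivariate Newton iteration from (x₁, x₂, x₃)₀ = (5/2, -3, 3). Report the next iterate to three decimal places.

At (5/2, -3, 3): F = (7.35888, 20.750, -21.000).
Jacobian J = [[-3, cos(x₂), 4·x₃], [2·x₁ + 3·x₃, 0, 3·x₁ - 2·x₃], [2·x₃, 4·x₃, 2·x₁ + 4·x₂]].
At the point, J = [[-3.000, -0.98999, 12.000], [14.000, 0.000, 1.500], [6.000, 12.000, -7.000]] (det J = 1964.07080).
Solving J·Δ = −F gives Δ = (-1.397, 1.982, -0.799).
Then the next iterate is (x₁, x₂, x₃)₁ = (1.103, -1.018, 2.201).

(1.103, -1.018, 2.201)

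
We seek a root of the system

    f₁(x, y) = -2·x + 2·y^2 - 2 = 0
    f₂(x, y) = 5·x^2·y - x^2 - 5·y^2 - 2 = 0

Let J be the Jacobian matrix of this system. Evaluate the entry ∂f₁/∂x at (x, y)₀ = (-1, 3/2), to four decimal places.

∂f₁/∂x = -2.
At (-1, 3/2) this is -2.0000.

-2.0000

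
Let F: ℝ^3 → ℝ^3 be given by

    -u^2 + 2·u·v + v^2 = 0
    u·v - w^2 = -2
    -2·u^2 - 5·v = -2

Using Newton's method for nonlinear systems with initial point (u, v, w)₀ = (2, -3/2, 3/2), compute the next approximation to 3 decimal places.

At (2, -3/2, 3/2): F = (-7.750, -3.250, 1.500).
Jacobian J = [[-2·u + 2·v, 2·u + 2·v, 0], [v, u, -2·w], [-4·u, -5, 0]].
At the point, J = [[-7.000, 1.000, 0.000], [-1.500, 2.000, -3.000], [-8.000, -5.000, 0.000]] (det J = 129.000).
Solving J·Δ = −F gives Δ = (-0.866, 1.686, 0.474).
Then the next iterate is (u, v, w)₁ = (1.134, 0.186, 1.974).

(1.134, 0.186, 1.974)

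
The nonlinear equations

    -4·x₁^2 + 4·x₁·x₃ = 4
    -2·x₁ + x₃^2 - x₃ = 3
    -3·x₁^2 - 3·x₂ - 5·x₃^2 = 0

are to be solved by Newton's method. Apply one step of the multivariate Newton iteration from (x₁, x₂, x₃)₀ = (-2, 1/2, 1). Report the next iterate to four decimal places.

(3.0000, -15.6667, 10.0000)

At (-2, 1/2, 1): F = (-28.0000, 1.0000, -18.5000).
Jacobian J = [[-8·x₁ + 4·x₃, 0, 4·x₁], [-2, 0, 2·x₃ - 1], [-6·x₁, -3, -10·x₃]].
At the point, J = [[20.0000, 0.0000, -8.0000], [-2.0000, 0.0000, 1.0000], [12.0000, -3.0000, -10.0000]] (det J = 12.0000).
Solving J·Δ = −F gives Δ = (5.0000, -16.1667, 9.0000).
Then the next iterate is (x₁, x₂, x₃)₁ = (3.0000, -15.6667, 10.0000).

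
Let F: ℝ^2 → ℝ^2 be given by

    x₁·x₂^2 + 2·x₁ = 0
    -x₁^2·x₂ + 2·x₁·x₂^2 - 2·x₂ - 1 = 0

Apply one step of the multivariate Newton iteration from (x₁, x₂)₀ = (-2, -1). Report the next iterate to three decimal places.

At (-2, -1): F = (-6.000, 1.000).
Jacobian J = [[x₂^2 + 2, 2·x₁·x₂], [-2·x₁·x₂ + 2·x₂^2, -x₁^2 + 4·x₁·x₂ - 2]].
At the point, J = [[3.000, 4.000], [-2.000, 2.000]] (det J = 14.000).
Solving J·Δ = −F gives Δ = (1.143, 0.643).
Then the next iterate is (x₁, x₂)₁ = (-0.857, -0.357).

(-0.857, -0.357)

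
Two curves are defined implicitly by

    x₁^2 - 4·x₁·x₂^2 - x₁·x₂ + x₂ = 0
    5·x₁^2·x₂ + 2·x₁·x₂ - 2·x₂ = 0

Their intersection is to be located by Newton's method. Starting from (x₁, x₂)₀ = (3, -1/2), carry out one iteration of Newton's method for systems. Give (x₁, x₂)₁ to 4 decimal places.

(1.6310, -0.4470)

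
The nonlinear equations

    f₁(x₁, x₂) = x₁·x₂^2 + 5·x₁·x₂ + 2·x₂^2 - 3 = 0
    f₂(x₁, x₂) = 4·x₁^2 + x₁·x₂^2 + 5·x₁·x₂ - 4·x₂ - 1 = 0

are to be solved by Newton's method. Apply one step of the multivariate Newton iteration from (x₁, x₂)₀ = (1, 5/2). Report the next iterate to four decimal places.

(0.8450, 1.2328)

At (1, 5/2): F = (28.2500, 11.7500).
Jacobian J = [[x₂^2 + 5·x₂, 2·x₁·x₂ + 5·x₁ + 4·x₂], [8·x₁ + x₂^2 + 5·x₂, 2·x₁·x₂ + 5·x₁ - 4]].
At the point, J = [[18.7500, 20.0000], [26.7500, 6.0000]] (det J = -422.5000).
Solving J·Δ = −F gives Δ = (-0.1550, -1.2672).
Then the next iterate is (x₁, x₂)₁ = (0.8450, 1.2328).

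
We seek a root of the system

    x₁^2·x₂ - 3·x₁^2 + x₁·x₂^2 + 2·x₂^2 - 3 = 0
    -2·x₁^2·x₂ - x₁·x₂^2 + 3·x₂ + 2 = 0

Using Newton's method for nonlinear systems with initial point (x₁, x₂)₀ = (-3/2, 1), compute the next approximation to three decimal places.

(-4.457, 9.522)

At (-3/2, 1): F = (-7.000, 2.000).
Jacobian J = [[2·x₁·x₂ - 6·x₁ + x₂^2, x₁^2 + 2·x₁·x₂ + 4·x₂], [-4·x₁·x₂ - x₂^2, -2·x₁^2 - 2·x₁·x₂ + 3]].
At the point, J = [[7.000, 3.250], [5.000, 1.500]] (det J = -5.750).
Solving J·Δ = −F gives Δ = (-2.957, 8.522).
Then the next iterate is (x₁, x₂)₁ = (-4.457, 9.522).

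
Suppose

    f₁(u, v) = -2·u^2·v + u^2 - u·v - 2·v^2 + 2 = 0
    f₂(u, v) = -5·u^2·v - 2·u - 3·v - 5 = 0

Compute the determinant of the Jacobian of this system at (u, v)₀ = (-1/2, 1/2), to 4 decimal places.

3.1250

J = [[-4·u·v + 2·u - v, -2·u^2 - u - 4·v], [-10·u·v - 2, -5·u^2 - 3]].
At the point, J = [[-0.5000, -2.0000], [0.5000, -4.2500]].
det J = 3.1250.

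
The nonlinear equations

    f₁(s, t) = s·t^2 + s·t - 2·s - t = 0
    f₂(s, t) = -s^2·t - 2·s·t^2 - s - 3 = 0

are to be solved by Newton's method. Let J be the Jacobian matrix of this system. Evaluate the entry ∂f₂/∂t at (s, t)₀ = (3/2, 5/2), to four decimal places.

-17.2500

∂f₂/∂t = -s^2 - 4·s·t.
At (3/2, 5/2) this is -17.2500.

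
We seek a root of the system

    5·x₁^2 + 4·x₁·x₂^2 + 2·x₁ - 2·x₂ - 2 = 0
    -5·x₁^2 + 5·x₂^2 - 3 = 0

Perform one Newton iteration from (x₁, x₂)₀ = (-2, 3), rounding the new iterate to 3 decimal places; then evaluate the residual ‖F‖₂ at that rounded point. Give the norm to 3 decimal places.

19.966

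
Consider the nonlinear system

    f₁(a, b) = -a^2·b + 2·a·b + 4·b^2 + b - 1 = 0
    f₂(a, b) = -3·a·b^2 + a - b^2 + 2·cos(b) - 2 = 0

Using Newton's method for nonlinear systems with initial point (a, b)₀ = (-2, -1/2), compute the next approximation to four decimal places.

(-0.3133, -0.6418)

At (-2, -1/2): F = (3.5000, -0.994835).
Jacobian J = [[-2·a·b + 2·b, -a^2 + 2·a + 8·b + 1], [-3·b^2 + 1, -6·a·b - 2·b - 2·sin(b)]].
At the point, J = [[-3.0000, -11.0000], [0.2500, -4.041149]] (det J = 14.873447).
Solving J·Δ = −F gives Δ = (1.6867, -0.1418).
Then the next iterate is (a, b)₁ = (-0.3133, -0.6418).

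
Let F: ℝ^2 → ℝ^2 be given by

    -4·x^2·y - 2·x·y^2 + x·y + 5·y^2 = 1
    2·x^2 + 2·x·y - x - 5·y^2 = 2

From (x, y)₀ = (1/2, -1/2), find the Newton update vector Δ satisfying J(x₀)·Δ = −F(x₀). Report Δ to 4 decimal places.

(2.5625, 0.6250)

At (1/2, -1/2): F = (0.2500, -3.7500).
Jacobian J = [[-8·x·y - 2·y^2 + y, -4·x^2 - 4·x·y + x + 10·y], [4·x + 2·y - 1, 2·x - 10·y]].
At the point, J = [[1.0000, -4.5000], [0.0000, 6.0000]] (det J = 6.0000).
Solving J·Δ = −F gives Δ = (2.5625, 0.6250).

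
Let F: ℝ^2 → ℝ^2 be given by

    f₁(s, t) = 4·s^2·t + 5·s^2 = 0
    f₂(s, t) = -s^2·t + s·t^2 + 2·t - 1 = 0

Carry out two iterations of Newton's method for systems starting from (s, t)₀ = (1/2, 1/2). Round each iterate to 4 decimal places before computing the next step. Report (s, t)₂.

(0.1261, 0.4848)

At (1/2, 1/2): F = (1.7500, 0.0000).
Jacobian J = [[8·s·t + 10·s, 4·s^2], [-2·s·t + t^2, -s^2 + 2·s·t + 2]].
At the point, J = [[7.0000, 1.0000], [-0.2500, 2.2500]] (det J = 16.0000).
Solving J·Δ = −F gives Δ = (-0.2461, -0.0273).
Then the next iterate is (s, t)₁ = (0.2539, 0.4727).
Round to (0.2539, 0.4727) and repeat: F = (0.444217, -0.028340), J = [[3.499148, 0.257861], [-0.016592, 2.175572]].
Δ = (-0.1278, 0.0121), so (s, t)₂ = (0.1261, 0.4848).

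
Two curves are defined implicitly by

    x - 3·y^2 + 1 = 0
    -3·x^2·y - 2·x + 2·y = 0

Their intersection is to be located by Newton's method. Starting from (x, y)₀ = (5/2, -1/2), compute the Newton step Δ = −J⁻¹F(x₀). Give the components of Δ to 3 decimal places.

(-1.690, -0.353)

At (5/2, -1/2): F = (2.750, 3.375).
Jacobian J = [[1, -6·y], [-6·x·y - 2, -3·x^2 + 2]].
At the point, J = [[1.000, 3.000], [5.500, -16.750]] (det J = -33.250).
Solving J·Δ = −F gives Δ = (-1.690, -0.353).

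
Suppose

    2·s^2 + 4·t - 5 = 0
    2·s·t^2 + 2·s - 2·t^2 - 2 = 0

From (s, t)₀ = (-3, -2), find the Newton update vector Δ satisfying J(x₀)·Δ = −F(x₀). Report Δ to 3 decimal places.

At (-3, -2): F = (5.000, -40.000).
Jacobian J = [[4·s, 4], [2·t^2 + 2, 4·s·t - 4·t]].
At the point, J = [[-12.000, 4.000], [10.000, 32.000]] (det J = -424.000).
Solving J·Δ = −F gives Δ = (0.755, 1.014).

(0.755, 1.014)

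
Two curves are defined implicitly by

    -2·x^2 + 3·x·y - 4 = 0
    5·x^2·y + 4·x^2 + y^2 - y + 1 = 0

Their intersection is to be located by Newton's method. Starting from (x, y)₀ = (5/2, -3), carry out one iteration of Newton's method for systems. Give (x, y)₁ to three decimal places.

At (5/2, -3): F = (-39.000, -55.750).
Jacobian J = [[-4·x + 3·y, 3·x], [10·x·y + 8·x, 5·x^2 + 2·y - 1]].
At the point, J = [[-19.000, 7.500], [-55.000, 24.250]] (det J = -48.250).
Solving J·Δ = −F gives Δ = (-10.935, -22.503).
Then the next iterate is (x, y)₁ = (-8.435, -25.503).

(-8.435, -25.503)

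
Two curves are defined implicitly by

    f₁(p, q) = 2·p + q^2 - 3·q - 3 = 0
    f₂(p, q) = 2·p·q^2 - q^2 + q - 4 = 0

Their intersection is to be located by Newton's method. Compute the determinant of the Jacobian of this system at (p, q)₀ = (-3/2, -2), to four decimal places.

J = [[2, 2·q - 3], [2·q^2, 4·p·q - 2·q + 1]].
At the point, J = [[2.0000, -7.0000], [8.0000, 17.0000]].
det J = 90.0000.

90.0000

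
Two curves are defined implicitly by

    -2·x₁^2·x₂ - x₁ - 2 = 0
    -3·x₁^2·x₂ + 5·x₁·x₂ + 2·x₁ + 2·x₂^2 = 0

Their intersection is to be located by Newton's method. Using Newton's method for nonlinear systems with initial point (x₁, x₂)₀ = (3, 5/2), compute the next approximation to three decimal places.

At (3, 5/2): F = (-50.000, -11.500).
Jacobian J = [[-4·x₁·x₂ - 1, -2·x₁^2], [-6·x₁·x₂ + 5·x₂ + 2, -3·x₁^2 + 5·x₁ + 4·x₂]].
At the point, J = [[-31.000, -18.000], [-30.500, -2.000]] (det J = -487.000).
Solving J·Δ = −F gives Δ = (-0.220, -2.399).
Then the next iterate is (x₁, x₂)₁ = (2.780, 0.101).

(2.780, 0.101)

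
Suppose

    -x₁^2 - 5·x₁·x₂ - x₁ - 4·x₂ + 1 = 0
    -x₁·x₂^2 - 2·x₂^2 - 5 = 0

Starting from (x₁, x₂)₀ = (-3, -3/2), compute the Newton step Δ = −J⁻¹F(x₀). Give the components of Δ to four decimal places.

At (-3, -3/2): F = (-21.5000, -2.7500).
Jacobian J = [[-2·x₁ - 5·x₂ - 1, -5·x₁ - 4], [-x₂^2, -2·x₁·x₂ - 4·x₂]].
At the point, J = [[12.5000, 11.0000], [-2.2500, -3.0000]] (det J = -12.7500).
Solving J·Δ = −F gives Δ = (7.4314, -6.4902).

(7.4314, -6.4902)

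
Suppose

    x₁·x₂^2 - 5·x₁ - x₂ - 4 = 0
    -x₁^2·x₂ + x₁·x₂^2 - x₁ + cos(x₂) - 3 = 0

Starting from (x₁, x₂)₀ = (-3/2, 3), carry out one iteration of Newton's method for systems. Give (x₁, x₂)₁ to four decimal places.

At (-3/2, 3): F = (-13.0000, -22.739992).
Jacobian J = [[x₂^2 - 5, 2·x₁·x₂ - 1], [-2·x₁·x₂ + x₂^2 - 1, -x₁^2 + 2·x₁·x₂ - sin(x₂)]].
At the point, J = [[4.0000, -10.0000], [17.0000, -11.391120]] (det J = 124.435520).
Solving J·Δ = −F gives Δ = (0.6374, -1.0450).
Then the next iterate is (x₁, x₂)₁ = (-0.8626, 1.9550).

(-0.8626, 1.9550)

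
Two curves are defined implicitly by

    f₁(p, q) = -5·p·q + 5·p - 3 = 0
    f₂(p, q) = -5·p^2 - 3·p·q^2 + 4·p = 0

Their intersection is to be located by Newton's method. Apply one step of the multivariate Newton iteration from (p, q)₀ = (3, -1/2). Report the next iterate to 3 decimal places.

At (3, -1/2): F = (19.500, -35.250).
Jacobian J = [[-5·q + 5, -5·p], [-10·p - 3·q^2 + 4, -6·p·q]].
At the point, J = [[7.500, -15.000], [-26.750, 9.000]] (det J = -333.750).
Solving J·Δ = −F gives Δ = (-1.058, 0.771).
Then the next iterate is (p, q)₁ = (1.942, 0.271).

(1.942, 0.271)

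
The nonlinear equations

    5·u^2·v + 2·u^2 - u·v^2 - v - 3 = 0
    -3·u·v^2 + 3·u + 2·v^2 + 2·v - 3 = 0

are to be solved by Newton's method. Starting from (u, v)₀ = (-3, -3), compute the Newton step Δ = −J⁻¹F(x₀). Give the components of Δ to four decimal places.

(0.9636, 0.9043)

At (-3, -3): F = (-90.0000, 81.0000).
Jacobian J = [[10·u·v + 4·u - v^2, 5·u^2 - 2·u·v - 1], [-3·v^2 + 3, -6·u·v + 4·v + 2]].
At the point, J = [[69.0000, 26.0000], [-24.0000, -64.0000]] (det J = -3792.0000).
Solving J·Δ = −F gives Δ = (0.9636, 0.9043).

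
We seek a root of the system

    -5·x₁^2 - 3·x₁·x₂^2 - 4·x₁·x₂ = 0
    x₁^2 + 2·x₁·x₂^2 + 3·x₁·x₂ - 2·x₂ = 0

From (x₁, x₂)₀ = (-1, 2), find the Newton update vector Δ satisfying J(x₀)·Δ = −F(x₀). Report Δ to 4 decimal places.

(1.2419, -0.1613)

At (-1, 2): F = (15.0000, -17.0000).
Jacobian J = [[-10·x₁ - 3·x₂^2 - 4·x₂, -6·x₁·x₂ - 4·x₁], [2·x₁ + 2·x₂^2 + 3·x₂, 4·x₁·x₂ + 3·x₁ - 2]].
At the point, J = [[-10.0000, 16.0000], [12.0000, -13.0000]] (det J = -62.0000).
Solving J·Δ = −F gives Δ = (1.2419, -0.1613).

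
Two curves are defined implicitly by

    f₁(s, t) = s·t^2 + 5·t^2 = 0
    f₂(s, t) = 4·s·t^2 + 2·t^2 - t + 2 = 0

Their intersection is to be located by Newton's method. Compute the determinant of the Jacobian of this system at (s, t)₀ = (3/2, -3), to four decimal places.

963.0000

J = [[t^2, 2·s·t + 10·t], [4·t^2, 8·s·t + 4·t - 1]].
At the point, J = [[9.0000, -39.0000], [36.0000, -49.0000]].
det J = 963.0000.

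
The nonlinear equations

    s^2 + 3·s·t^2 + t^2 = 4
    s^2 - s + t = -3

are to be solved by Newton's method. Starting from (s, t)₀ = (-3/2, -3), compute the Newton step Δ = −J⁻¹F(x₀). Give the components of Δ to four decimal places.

(1.0370, 0.3981)

At (-3/2, -3): F = (-33.2500, 3.7500).
Jacobian J = [[2·s + 3·t^2, 6·s·t + 2·t], [2·s - 1, 1]].
At the point, J = [[24.0000, 21.0000], [-4.0000, 1.0000]] (det J = 108.0000).
Solving J·Δ = −F gives Δ = (1.0370, 0.3981).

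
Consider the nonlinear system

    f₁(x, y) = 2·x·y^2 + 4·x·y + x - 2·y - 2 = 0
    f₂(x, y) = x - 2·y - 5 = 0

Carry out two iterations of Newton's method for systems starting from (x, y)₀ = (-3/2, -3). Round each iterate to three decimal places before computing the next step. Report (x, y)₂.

(-0.651, -2.826)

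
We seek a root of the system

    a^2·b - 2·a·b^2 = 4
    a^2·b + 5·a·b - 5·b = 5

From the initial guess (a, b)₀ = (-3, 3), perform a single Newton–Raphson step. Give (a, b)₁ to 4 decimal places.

(-4.6252, -0.0113)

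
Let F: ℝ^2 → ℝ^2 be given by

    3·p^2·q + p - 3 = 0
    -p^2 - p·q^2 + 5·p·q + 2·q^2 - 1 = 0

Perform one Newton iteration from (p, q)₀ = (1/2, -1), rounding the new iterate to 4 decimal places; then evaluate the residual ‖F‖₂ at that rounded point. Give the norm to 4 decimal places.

6.8936

At (1/2, -1): F = (-3.2500, -2.2500).
Jacobian J = [[6·p·q + 1, 3·p^2], [-2·p - q^2 + 5·q, -2·p·q + 5·p + 4·q]].
At the point, J = [[-2.0000, 0.7500], [-7.0000, -0.5000]] (det J = 6.2500).
Solving J·Δ = −F gives Δ = (-0.5300, 2.9200).
Then the next iterate is (p, q)₁ = (-0.0300, 1.9200).
Re-evaluating at (-0.0300, 1.9200): F = (-3.024816, 6.194492), so ‖F‖₂ = 6.8936.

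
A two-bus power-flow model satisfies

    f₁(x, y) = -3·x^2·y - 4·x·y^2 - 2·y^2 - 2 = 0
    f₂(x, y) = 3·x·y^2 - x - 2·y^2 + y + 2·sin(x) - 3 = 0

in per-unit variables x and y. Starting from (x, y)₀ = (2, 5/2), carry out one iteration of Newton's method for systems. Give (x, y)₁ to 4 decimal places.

(-2.4933, 4.9618)

At (2, 5/2): F = (-94.5000, 24.318595).
Jacobian J = [[-6·x·y - 4·y^2, -3·x^2 - 8·x·y - 4·y], [3·y^2 + 2·cos(x) - 1, 6·x·y - 4·y + 1]].
At the point, J = [[-55.0000, -62.0000], [16.917706, 21.0000]] (det J = -106.102208).
Solving J·Δ = −F gives Δ = (-4.4933, 2.4618).
Then the next iterate is (x, y)₁ = (-2.4933, 4.9618).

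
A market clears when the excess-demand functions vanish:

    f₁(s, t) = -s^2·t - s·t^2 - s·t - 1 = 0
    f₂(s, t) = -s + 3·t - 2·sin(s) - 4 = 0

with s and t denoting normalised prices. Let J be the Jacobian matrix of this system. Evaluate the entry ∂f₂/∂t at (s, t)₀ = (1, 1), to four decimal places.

∂f₂/∂t = 3.
At (1, 1) this is 3.0000.

3.0000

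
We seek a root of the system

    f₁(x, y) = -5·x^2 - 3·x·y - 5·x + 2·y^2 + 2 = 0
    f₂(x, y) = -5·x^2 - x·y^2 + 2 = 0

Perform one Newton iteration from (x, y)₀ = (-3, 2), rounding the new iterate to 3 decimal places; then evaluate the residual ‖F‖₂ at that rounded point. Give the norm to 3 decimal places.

2.664

At (-3, 2): F = (-2.000, -31.000).
Jacobian J = [[-10·x - 3·y - 5, -3·x + 4·y], [-10·x - y^2, -2·x·y]].
At the point, J = [[19.000, 17.000], [26.000, 12.000]] (det J = -214.000).
Solving J·Δ = −F gives Δ = (2.350, -2.509).
Then the next iterate is (x, y)₁ = (-0.650, -0.509).
Re-evaluating at (-0.650, -0.509): F = (2.66311, 0.05590), so ‖F‖₂ = 2.664.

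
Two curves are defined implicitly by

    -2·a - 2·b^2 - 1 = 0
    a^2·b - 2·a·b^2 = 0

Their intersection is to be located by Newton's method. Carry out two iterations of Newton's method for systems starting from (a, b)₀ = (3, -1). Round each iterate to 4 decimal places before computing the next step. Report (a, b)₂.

At (3, -1): F = (-9.0000, -15.0000).
Jacobian J = [[-2, -4·b], [2·a·b - 2·b^2, a^2 - 4·a·b]].
At the point, J = [[-2.0000, 4.0000], [-8.0000, 21.0000]] (det J = -10.0000).
Solving J·Δ = −F gives Δ = (-12.9000, -4.2000).
Then the next iterate is (a, b)₁ = (-9.9000, -5.2000).
Round to (-9.9000, -5.2000) and repeat: F = (-35.2800, 25.7400), J = [[-2.0000, 20.8000], [48.8800, -107.9100]].
Δ = (4.0851, 2.0889), so (a, b)₂ = (-5.8149, -3.1111).

(-5.8149, -3.1111)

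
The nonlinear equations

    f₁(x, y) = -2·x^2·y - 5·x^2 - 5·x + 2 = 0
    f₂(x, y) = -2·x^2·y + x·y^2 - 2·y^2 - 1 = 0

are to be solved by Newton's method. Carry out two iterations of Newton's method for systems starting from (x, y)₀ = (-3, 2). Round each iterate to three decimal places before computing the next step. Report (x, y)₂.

At (-3, 2): F = (-64.000, -57.000).
Jacobian J = [[-4·x·y - 10·x - 5, -2·x^2], [-4·x·y + y^2, -2·x^2 + 2·x·y - 4·y]].
At the point, J = [[49.000, -18.000], [28.000, -38.000]] (det J = -1358.000).
Solving J·Δ = −F gives Δ = (1.035, -0.737).
Then the next iterate is (x, y)₁ = (-1.965, 1.263).
Round to (-1.965, 1.263) and repeat: F = (-17.23458, -17.07830), J = [[24.57718, -7.72245], [11.52235, -17.73804]].
Δ = (0.501, -0.637), so (x, y)₂ = (-1.464, 0.626).

(-1.464, 0.626)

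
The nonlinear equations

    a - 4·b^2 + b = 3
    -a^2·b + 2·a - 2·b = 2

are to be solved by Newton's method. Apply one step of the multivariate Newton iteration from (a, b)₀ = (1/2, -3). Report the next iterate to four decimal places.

(0.1041, -1.3242)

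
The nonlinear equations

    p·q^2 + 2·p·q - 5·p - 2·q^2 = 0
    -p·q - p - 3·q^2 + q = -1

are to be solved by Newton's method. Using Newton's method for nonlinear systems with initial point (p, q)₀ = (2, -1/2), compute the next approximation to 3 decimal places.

At (2, -1/2): F = (-12.000, -1.250).
Jacobian J = [[q^2 + 2·q - 5, 2·p·q + 2·p - 4·q], [-q - 1, -p - 6·q + 1]].
At the point, J = [[-5.750, 4.000], [-0.500, 2.000]] (det J = -9.500).
Solving J·Δ = −F gives Δ = (-2.000, 0.125).
Then the next iterate is (p, q)₁ = (0.000, -0.375).

(0.000, -0.375)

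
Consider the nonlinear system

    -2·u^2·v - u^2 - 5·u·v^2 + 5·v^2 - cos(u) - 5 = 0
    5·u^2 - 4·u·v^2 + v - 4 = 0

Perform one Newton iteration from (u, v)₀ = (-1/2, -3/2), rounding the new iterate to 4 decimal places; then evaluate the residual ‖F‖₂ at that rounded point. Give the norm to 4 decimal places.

1.2061

At (-1/2, -3/2): F = (11.497417, 0.2500).
Jacobian J = [[-4·u·v - 2·u - 5·v^2 + sin(u), -2·u^2 - 10·u·v + 10·v], [10·u - 4·v^2, -8·u·v + 1]].
At the point, J = [[-13.729426, -23.0000], [-14.0000, -5.0000]] (det J = -253.352872).
Solving J·Δ = −F gives Δ = (-0.2042, 0.6218).
Then the next iterate is (u, v)₁ = (-0.7042, -0.8782).
Re-evaluating at (-0.7042, -0.8782): F = (1.184663, -0.226296), so ‖F‖₂ = 1.2061.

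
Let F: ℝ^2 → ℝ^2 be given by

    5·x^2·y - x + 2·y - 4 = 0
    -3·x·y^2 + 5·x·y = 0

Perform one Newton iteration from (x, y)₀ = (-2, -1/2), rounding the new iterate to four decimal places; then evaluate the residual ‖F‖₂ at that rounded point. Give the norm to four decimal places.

At (-2, -1/2): F = (-13.0000, 6.5000).
Jacobian J = [[10·x·y - 1, 5·x^2 + 2], [-3·y^2 + 5·y, -6·x·y + 5·x]].
At the point, J = [[9.0000, 22.0000], [-3.2500, -16.0000]] (det J = -72.5000).
Solving J·Δ = −F gives Δ = (0.8966, 0.2241).
Then the next iterate is (x, y)₁ = (-1.1034, -0.2759).
Re-evaluating at (-1.1034, -0.2759): F = (-5.127930, 1.774115), so ‖F‖₂ = 5.4262.

5.4262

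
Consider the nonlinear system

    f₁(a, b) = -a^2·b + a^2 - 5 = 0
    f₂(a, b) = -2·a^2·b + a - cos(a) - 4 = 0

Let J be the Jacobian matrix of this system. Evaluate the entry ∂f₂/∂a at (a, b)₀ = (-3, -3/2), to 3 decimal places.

∂f₂/∂a = -4·a·b + sin(a) + 1.
At (-3, -3/2) this is -17.141.

-17.141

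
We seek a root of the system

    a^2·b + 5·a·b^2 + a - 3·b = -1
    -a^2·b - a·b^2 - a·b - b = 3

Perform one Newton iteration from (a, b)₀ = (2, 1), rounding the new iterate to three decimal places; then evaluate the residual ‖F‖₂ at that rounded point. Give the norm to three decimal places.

175.485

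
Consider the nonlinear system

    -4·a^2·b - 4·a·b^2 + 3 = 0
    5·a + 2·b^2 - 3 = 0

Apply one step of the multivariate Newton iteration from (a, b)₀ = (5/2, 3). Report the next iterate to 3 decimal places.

(3.041, 0.483)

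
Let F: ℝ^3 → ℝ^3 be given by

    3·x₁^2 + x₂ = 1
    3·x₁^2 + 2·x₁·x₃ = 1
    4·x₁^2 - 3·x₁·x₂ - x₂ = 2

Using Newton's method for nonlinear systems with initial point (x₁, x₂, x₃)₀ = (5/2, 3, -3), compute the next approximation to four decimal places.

(1.2446, 1.0812, -1.2903)

At (5/2, 3, -3): F = (20.7500, 2.7500, -2.5000).
Jacobian J = [[6·x₁, 1, 0], [6·x₁ + 2·x₃, 0, 2·x₁], [8·x₁ - 3·x₂, -3·x₁ - 1, 0]].
At the point, J = [[15.0000, 1.0000, 0.0000], [9.0000, 0.0000, 5.0000], [11.0000, -8.5000, 0.0000]] (det J = 692.5000).
Solving J·Δ = −F gives Δ = (-1.2554, -1.9188, 1.7097).
Then the next iterate is (x₁, x₂, x₃)₁ = (1.2446, 1.0812, -1.2903).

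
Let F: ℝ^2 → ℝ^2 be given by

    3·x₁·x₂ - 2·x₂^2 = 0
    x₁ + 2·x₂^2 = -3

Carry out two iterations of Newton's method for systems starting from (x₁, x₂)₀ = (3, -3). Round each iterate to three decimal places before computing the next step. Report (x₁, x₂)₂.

(55.853, 13.712)

At (3, -3): F = (-45.000, 24.000).
Jacobian J = [[3·x₂, 3·x₁ - 4·x₂], [1, 4·x₂]].
At the point, J = [[-9.000, 21.000], [1.000, -12.000]] (det J = 87.000).
Solving J·Δ = −F gives Δ = (-0.414, 1.966).
Then the next iterate is (x₁, x₂)₁ = (2.586, -1.034).
Round to (2.586, -1.034) and repeat: F = (-10.16008, 7.72431), J = [[-3.102, 11.894], [1.000, -4.136]].
Δ = (53.267, 14.746), so (x₁, x₂)₂ = (55.853, 13.712).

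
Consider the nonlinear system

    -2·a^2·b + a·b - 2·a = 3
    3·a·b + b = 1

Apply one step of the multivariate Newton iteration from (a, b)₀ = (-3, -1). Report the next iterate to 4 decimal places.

(-2.2105, -0.4211)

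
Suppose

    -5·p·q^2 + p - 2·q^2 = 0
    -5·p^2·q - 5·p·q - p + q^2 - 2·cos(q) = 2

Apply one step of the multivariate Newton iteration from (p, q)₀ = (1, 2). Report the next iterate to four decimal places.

(0.4981, 1.3763)

At (1, 2): F = (-27.0000, -18.167706).
Jacobian J = [[-5·q^2 + 1, -10·p·q - 4·q], [-10·p·q - 5·q - 1, -5·p^2 - 5·p + 2·q + 2·sin(q)]].
At the point, J = [[-19.0000, -28.0000], [-31.0000, -4.181405]] (det J = -788.553302).
Solving J·Δ = −F gives Δ = (-0.5019, -0.6237).
Then the next iterate is (p, q)₁ = (0.4981, 1.3763).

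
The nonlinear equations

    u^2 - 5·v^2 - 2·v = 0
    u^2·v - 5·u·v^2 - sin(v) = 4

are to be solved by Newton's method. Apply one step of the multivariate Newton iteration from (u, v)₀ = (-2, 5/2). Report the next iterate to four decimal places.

At (-2, 5/2): F = (-32.2500, 67.901528).
Jacobian J = [[2·u, -10·v - 2], [2·u·v - 5·v^2, u^2 - 10·u·v - cos(v)]].
At the point, J = [[-4.0000, -27.0000], [-41.2500, 54.801144]] (det J = -1332.954574).
Solving J·Δ = −F gives Δ = (0.0495, -1.2018).
Then the next iterate is (u, v)₁ = (-1.9505, 1.2982).

(-1.9505, 1.2982)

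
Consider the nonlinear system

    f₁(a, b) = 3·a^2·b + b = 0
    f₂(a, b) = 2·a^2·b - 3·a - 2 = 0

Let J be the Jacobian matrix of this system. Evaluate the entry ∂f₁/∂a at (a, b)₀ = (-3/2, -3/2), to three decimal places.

∂f₁/∂a = 6·a·b.
At (-3/2, -3/2) this is 13.500.

13.500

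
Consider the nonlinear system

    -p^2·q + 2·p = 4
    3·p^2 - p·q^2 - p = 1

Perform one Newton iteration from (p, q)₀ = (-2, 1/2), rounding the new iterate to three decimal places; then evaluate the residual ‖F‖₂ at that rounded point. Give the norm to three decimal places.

At (-2, 1/2): F = (-10.000, 13.500).
Jacobian J = [[-2·p·q + 2, -p^2], [6·p - q^2 - 1, -2·p·q]].
At the point, J = [[4.000, -4.000], [-13.250, 2.000]] (det J = -45.000).
Solving J·Δ = −F gives Δ = (0.756, -1.744).
Then the next iterate is (p, q)₁ = (-1.244, -1.244).
Re-evaluating at (-1.244, -1.244): F = (-4.56287, 6.81174), so ‖F‖₂ = 8.199.

8.199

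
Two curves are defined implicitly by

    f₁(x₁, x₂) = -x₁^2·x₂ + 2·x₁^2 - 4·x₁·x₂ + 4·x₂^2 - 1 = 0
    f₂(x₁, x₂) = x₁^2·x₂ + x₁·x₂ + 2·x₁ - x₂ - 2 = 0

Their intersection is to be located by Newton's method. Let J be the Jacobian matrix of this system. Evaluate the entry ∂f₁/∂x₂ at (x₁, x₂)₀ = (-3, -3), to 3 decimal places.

∂f₁/∂x₂ = -x₁^2 - 4·x₁ + 8·x₂.
At (-3, -3) this is -21.000.

-21.000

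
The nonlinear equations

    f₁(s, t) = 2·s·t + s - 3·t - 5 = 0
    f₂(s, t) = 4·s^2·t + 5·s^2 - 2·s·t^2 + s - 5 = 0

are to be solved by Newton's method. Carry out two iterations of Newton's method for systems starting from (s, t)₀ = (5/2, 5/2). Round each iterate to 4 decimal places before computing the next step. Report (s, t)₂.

(1.8762, 4.5413)

At (5/2, 5/2): F = (2.5000, 60.0000).
Jacobian J = [[2·t + 1, 2·s - 3], [8·s·t + 10·s - 2·t^2 + 1, 4·s^2 - 4·s·t]].
At the point, J = [[6.0000, 2.0000], [63.5000, 0.0000]] (det J = -127.0000).
Solving J·Δ = −F gives Δ = (-0.9449, 1.5846).
Then the next iterate is (s, t)₁ = (1.5551, 4.0846).
Round to (1.5551, 4.0846) and repeat: F = (-2.994777, -3.731922), J = [[9.1692, 0.1102], [33.998777, -15.734502]].
Δ = (0.3211, 0.4567), so (s, t)₂ = (1.8762, 4.5413).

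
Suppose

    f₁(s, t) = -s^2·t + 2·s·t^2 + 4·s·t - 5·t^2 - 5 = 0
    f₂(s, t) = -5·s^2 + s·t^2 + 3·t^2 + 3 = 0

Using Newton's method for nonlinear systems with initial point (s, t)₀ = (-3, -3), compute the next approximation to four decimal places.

At (-3, -3): F = (-41.0000, -42.0000).
Jacobian J = [[-2·s·t + 2·t^2 + 4·t, -s^2 + 4·s·t + 4·s - 10·t], [-10·s + t^2, 2·s·t + 6·t]].
At the point, J = [[-12.0000, 45.0000], [39.0000, 0.0000]] (det J = -1755.0000).
Solving J·Δ = −F gives Δ = (1.0769, 1.1983).
Then the next iterate is (s, t)₁ = (-1.9231, -1.8017).

(-1.9231, -1.8017)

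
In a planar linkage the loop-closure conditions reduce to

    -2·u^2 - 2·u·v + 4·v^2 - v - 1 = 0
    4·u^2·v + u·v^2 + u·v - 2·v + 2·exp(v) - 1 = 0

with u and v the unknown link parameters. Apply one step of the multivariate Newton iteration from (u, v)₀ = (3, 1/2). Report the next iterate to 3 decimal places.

(1.349, 0.489)

At (3, 1/2): F = (-21.500, 21.54744).
Jacobian J = [[-4·u - 2·v, -2·u + 8·v - 1], [8·u·v + v^2 + v, 4·u^2 + 2·u·v + u + 2·exp(v) - 2]].
At the point, J = [[-13.000, -3.000], [12.750, 43.29744]] (det J = -524.61675).
Solving J·Δ = −F gives Δ = (-1.651, -0.011).
Then the next iterate is (u, v)₁ = (1.349, 0.489).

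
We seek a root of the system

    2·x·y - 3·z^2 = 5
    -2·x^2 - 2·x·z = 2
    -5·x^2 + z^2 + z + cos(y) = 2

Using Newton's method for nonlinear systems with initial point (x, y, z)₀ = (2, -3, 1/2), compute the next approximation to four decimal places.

At (2, -3, 1/2): F = (-17.7500, -12.0000, -22.239992).
Jacobian J = [[2·y, 2·x, -6·z], [-4·x - 2·z, 0, -2·x], [-10·x, -sin(y), 2·z + 1]].
At the point, J = [[-6.0000, 4.0000, -3.0000], [-9.0000, 0.0000, -4.0000], [-20.0000, 0.141120, 2.0000]] (det J = 392.423360).
Solving J·Δ = −F gives Δ = (-1.1388, 2.4010, -0.4376).
Then the next iterate is (x, y, z)₁ = (0.8612, -0.5990, 0.0624).

(0.8612, -0.5990, 0.0624)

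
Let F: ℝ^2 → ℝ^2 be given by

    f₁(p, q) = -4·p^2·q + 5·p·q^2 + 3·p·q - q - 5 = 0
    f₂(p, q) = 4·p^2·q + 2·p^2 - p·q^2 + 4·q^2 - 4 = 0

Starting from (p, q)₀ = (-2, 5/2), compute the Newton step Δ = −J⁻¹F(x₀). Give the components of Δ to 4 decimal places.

(0.5907, -1.0751)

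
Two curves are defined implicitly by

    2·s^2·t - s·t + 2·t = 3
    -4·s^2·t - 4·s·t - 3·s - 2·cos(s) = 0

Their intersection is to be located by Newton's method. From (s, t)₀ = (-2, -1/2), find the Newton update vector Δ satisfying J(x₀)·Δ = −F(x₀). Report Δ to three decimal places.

(0.618, 0.518)

At (-2, -1/2): F = (-9.000, 10.83229).
Jacobian J = [[4·s·t - t, 2·s^2 - s + 2], [-8·s·t - 4·t + 2·sin(s) - 3, -4·s^2 - 4·s]].
At the point, J = [[4.500, 12.000], [-10.81859, -8.000]] (det J = 93.82314).
Solving J·Δ = −F gives Δ = (0.618, 0.518).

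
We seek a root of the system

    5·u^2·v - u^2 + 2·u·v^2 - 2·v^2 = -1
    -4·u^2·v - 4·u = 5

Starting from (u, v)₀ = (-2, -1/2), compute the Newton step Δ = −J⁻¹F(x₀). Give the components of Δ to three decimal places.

(0.675, 0.181)

At (-2, -1/2): F = (-14.500, 11.000).
Jacobian J = [[10·u·v - 2·u + 2·v^2, 5·u^2 + 4·u·v - 4·v], [-8·u·v - 4, -4·u^2]].
At the point, J = [[14.500, 26.000], [-12.000, -16.000]] (det J = 80.000).
Solving J·Δ = −F gives Δ = (0.675, 0.181).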